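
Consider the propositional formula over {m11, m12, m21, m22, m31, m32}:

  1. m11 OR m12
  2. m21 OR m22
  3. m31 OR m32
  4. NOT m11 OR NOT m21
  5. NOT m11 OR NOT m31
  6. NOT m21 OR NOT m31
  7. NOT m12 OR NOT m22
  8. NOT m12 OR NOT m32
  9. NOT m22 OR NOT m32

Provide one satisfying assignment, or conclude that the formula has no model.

Suppose m11 = true.
The clause (NOT m21) is unit, so m21 = false.
The clause (m22) is unit, so m22 = true.
The clause (NOT m31) is unit, so m31 = false.
The clause (m32) is unit, so m32 = true.
Now (NOT m32) is unsatisfied and unit — conflict.
Backtrack on m11: now try m11 = false.
The clause (m12) is unit, so m12 = true.
The clause (NOT m22) is unit, so m22 = false.
The clause (m21) is unit, so m21 = true.
The clause (NOT m31) is unit, so m31 = false.
The clause (m32) is unit, so m32 = true.
Now (NOT m32) is unsatisfied and unit — conflict.
Either choice for m11 ends in contradiction.

UNSATISFIABLE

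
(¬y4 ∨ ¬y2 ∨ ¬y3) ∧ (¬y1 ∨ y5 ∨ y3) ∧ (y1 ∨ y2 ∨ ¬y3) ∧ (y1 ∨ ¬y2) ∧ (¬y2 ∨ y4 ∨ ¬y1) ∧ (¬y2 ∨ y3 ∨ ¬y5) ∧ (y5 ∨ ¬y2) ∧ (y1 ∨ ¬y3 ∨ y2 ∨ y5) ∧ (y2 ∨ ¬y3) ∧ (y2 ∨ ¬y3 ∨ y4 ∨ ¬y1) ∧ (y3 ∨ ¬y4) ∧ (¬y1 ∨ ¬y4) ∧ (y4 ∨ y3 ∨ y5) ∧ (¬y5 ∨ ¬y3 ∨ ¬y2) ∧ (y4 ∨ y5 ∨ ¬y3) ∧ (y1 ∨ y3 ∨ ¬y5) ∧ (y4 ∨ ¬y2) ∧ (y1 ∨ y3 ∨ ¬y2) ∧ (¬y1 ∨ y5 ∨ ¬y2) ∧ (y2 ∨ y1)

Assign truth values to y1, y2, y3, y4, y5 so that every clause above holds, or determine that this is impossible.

y1: True, y2: False, y3: False, y4: False, y5: True

Try y1 = True.
The clause (¬y4) is unit, so y4 = False.
The clause (¬y2) is unit, so y2 = False.
The clause (¬y3) is unit, so y3 = False.
The clause (y5) is unit, so y5 = True.
This assignment satisfies each clause.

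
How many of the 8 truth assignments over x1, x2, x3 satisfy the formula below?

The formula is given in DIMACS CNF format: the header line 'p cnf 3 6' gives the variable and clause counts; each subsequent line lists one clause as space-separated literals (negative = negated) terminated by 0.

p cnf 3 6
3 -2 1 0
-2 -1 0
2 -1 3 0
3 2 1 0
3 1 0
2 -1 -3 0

2

There are 2^3 = 8 truth assignments over (x1, x2, x3).
Check each against the 6 clauses (columns in the order x1, x2, x3):
  F F F  ✗ fails (x3 ∨ x2 ∨ x1)
  F F T  ✓ satisfies all
  F T F  ✗ fails (x3 ∨ ¬x2 ∨ x1)
  F T T  ✓ satisfies all
  T F F  ✗ fails (x2 ∨ ¬x1 ∨ x3)
  T F T  ✗ fails (x2 ∨ ¬x1 ∨ ¬x3)
  T T F  ✗ fails (¬x2 ∨ ¬x1)
  T T T  ✗ fails (¬x2 ∨ ¬x1)
2 of the 8 rows are models.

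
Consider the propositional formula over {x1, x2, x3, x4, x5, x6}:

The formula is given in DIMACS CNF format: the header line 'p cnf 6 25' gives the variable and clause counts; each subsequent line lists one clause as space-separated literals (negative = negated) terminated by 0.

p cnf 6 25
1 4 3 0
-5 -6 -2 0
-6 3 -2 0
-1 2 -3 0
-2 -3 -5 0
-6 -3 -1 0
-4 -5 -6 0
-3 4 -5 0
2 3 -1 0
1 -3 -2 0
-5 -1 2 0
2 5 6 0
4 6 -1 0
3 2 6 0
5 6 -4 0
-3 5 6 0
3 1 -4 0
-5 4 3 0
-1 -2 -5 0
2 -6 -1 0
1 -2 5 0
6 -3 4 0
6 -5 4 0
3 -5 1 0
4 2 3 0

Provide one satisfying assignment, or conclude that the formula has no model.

Branch on x1: set x1 = False.
Branch on x4: set x4 = False.
The clause (x3) is unit, so x3 = True.
The clause (¬x5) is unit, so x5 = False.
The clause (¬x2) is unit, so x2 = False.
The clause (x6) is unit, so x6 = True.
This assignment satisfies each clause.

x1: False,  x2: False,  x3: True,  x4: False,  x5: False,  x6: True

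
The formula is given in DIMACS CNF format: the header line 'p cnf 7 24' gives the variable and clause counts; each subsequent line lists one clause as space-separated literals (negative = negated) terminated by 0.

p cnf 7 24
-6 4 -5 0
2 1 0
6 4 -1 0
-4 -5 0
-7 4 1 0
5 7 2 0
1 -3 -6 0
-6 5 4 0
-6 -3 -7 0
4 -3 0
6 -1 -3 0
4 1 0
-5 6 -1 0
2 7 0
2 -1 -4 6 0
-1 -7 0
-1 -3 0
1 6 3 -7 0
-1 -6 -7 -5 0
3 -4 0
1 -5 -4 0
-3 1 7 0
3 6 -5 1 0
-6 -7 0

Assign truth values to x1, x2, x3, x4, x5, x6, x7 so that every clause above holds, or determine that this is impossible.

Try x2 = True.
Try x4 = True.
The clause (¬x5) is unit, so x5 = False.
The clause (x3) is unit, so x3 = True.
The clause (¬x1) is unit, so x1 = False.
The clause (¬x6) is unit, so x6 = False.
The clause (x7) is unit, so x7 = True.
Every clause now holds.

x1 ↦ False; x2 ↦ True; x3 ↦ True; x4 ↦ True; x5 ↦ False; x6 ↦ False; x7 ↦ True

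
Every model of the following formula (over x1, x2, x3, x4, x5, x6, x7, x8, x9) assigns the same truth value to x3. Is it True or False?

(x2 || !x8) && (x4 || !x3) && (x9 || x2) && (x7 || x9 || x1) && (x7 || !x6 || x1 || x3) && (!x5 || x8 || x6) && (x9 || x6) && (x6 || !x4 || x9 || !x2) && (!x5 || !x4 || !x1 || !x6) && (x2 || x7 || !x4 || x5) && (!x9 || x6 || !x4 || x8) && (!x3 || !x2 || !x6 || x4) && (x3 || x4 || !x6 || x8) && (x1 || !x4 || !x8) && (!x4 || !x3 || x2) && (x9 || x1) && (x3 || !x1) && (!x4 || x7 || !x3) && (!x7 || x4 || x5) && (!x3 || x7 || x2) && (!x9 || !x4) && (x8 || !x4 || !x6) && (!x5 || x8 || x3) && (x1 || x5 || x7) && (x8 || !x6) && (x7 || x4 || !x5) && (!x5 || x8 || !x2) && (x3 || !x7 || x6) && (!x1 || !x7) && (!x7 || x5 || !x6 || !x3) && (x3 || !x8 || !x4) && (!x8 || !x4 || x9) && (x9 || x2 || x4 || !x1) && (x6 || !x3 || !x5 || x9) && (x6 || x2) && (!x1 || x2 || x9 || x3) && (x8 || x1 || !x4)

False

Suppose x3 = true.
Unit clause (x4) forces x4 = true.
Unit clause (x2) forces x2 = true.
Unit clause (x7) forces x7 = true.
Unit clause (!x9) forces x9 = false.
Unit clause (x6) forces x6 = true.
Unit clause (x1) forces x1 = true.
Now (!x1) is unsatisfied and unit — conflict.
So every satisfying assignment has x3 = False.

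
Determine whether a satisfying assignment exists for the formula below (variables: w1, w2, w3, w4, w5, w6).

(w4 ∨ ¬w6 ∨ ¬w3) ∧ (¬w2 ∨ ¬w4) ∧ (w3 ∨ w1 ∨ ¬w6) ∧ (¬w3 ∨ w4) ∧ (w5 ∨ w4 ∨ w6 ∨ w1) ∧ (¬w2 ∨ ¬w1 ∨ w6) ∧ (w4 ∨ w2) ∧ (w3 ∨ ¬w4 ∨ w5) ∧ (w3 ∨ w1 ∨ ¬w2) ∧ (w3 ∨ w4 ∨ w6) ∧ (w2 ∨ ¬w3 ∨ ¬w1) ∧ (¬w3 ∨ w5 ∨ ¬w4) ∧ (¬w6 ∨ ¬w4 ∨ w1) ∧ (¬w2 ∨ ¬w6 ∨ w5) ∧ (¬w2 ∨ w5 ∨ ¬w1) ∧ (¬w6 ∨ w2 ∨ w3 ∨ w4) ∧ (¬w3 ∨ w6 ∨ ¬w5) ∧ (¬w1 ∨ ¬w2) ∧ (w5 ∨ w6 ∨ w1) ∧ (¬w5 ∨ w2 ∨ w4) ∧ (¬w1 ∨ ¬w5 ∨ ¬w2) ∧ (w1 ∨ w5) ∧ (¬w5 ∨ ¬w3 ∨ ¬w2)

Satisfiable

Try w2 = False.
The clause (w4) is unit, so w4 = True.
Try w3 = False.
The clause (w5) is unit, so w5 = True.
Try w1 = True.
Every clause is now satisfied; w6 is unconstrained.
A satisfying assignment: w1: True,  w2: False,  w3: False,  w4: True,  w5: True,  w6: False.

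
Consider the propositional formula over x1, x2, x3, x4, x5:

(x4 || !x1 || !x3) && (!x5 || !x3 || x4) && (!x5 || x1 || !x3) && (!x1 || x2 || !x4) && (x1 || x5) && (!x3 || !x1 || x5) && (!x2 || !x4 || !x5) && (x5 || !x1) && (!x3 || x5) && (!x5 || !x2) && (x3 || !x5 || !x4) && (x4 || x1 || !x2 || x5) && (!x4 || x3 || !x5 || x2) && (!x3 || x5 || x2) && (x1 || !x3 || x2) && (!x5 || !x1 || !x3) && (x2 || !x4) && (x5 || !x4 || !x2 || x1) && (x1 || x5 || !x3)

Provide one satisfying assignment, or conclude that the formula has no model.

x1 ↦ false; x2 ↦ false; x3 ↦ false; x4 ↦ false; x5 ↦ true

Case x1 = false:
(x5) alone gives x5 = true.
(!x3) alone gives x3 = false.
(!x2) alone gives x2 = false.
(!x4) alone gives x4 = false.
Every clause now holds.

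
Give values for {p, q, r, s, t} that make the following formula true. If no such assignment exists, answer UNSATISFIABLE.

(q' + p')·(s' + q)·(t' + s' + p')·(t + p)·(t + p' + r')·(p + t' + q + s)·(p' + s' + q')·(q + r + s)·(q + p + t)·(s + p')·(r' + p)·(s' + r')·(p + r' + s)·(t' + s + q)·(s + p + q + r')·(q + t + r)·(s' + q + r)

p=0,  q=1,  r=0,  s=0,  t=1

Case q = 1:
The clause (p') is unit, so p = 0.
The clause (t) is unit, so t = 1.
The clause (r') is unit, so r = 0.
Every clause is now satisfied; s is unconstrained.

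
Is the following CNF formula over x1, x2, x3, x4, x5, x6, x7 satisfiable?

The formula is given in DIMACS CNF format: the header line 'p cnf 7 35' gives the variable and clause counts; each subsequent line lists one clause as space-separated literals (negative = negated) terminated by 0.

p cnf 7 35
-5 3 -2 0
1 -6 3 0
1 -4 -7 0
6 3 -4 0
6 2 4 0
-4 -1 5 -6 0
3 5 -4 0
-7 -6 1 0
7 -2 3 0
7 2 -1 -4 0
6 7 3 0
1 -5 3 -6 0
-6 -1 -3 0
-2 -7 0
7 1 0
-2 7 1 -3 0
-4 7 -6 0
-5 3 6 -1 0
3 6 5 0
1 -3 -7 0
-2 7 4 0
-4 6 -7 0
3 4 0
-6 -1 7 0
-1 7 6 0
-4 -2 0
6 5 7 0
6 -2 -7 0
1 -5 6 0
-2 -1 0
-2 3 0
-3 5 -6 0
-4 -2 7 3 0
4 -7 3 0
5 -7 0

Yes

Suppose x2 = False.
Suppose x6 = True.
Suppose x1 = True.
Unit clause (¬x3) forces x3 = False.
Unit clause (x4) forces x4 = True.
Unit clause (x5) forces x5 = True.
Unit clause (x7) forces x7 = True.
Every clause now holds.
A satisfying assignment: x1: True; x2: False; x3: False; x4: True; x5: True; x6: True; x7: True.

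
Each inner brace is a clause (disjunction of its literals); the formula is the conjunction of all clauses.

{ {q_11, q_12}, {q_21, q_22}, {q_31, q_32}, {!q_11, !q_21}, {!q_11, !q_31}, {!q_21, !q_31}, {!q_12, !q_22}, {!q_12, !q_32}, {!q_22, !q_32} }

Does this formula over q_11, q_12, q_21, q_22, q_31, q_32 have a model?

No

Try q_11 = true.
From the singleton clause (!q_21), q_21 = false.
From the singleton clause (q_22), q_22 = true.
From the singleton clause (!q_31), q_31 = false.
From the singleton clause (q_32), q_32 = true.
Now (!q_32) is unsatisfied and unit — conflict.
Backtrack on q_11: now try q_11 = false.
From the singleton clause (q_12), q_12 = true.
From the singleton clause (!q_22), q_22 = false.
From the singleton clause (q_21), q_21 = true.
From the singleton clause (!q_31), q_31 = false.
From the singleton clause (q_32), q_32 = true.
Now (!q_32) is unsatisfied and unit — conflict.
Either choice for q_11 ends in contradiction.
No assignment satisfies every clause.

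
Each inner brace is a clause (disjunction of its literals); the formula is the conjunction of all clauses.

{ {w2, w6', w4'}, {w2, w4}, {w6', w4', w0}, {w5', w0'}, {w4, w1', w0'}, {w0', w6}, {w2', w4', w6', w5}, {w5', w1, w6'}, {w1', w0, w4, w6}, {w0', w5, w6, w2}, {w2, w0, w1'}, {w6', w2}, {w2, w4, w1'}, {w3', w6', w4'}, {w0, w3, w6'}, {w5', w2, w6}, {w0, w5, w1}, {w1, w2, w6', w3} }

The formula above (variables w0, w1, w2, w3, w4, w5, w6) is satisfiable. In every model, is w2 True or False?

True

Suppose w2 = 0.
From the singleton clause (w4), w4 = 1.
From the singleton clause (w6'), w6 = 0.
From the singleton clause (w0'), w0 = 0.
From the singleton clause (w1'), w1 = 0.
From the singleton clause (w5'), w5 = 0.
That conflicts with the unit clause (w5).
So every satisfying assignment has w2 = True.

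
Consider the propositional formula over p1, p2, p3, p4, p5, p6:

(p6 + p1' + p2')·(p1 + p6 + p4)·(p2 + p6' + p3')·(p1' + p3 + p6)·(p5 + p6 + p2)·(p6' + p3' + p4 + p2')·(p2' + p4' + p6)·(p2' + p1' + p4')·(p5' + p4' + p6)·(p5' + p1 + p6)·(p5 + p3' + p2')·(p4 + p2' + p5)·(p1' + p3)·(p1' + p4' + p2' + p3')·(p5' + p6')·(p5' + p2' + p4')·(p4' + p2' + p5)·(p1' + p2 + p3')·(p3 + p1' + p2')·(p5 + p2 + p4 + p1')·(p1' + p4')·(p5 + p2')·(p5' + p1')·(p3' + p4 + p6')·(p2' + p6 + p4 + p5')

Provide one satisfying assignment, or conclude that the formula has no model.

p1 ↦ 0; p2 ↦ 0; p3 ↦ 0; p4 ↦ 1; p5 ↦ 0; p6 ↦ 1

Suppose p1 = 0.
Suppose p6 = 1.
Unit clause (p5') forces p5 = 0.
Unit clause (p2') forces p2 = 0.
Unit clause (p3') forces p3 = 0.
Every clause is now satisfied; p4 is unconstrained.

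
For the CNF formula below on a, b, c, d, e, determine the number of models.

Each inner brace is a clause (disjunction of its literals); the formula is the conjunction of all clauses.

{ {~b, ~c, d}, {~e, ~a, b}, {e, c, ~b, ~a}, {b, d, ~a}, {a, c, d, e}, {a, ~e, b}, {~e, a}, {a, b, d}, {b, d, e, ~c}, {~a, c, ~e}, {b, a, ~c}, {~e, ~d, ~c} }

There are 2^5 = 32 truth assignments over (a, b, c, d, e).
Split on b. With b = 1, the clauses containing b are satisfied and ~b drops from the rest; 3 of the 2^4 = 16 assignments to the other variables satisfy what remains.
With b = 0, by the same count on the reduced clause set, 3 assignments work.
(One model: a=F, b=F, c=F, d=T, e=F.)
Total: 3 + 3 = 6.

6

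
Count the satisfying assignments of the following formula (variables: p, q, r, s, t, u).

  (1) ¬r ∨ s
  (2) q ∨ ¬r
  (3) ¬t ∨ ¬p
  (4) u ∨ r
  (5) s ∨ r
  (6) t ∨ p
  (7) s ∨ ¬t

8

There are 2^6 = 64 truth assignments over (p, q, r, s, t, u).
Split on p. With p = True, the clauses containing p are satisfied and ¬p drops from the rest; 4 of the 2^5 = 32 assignments to the other variables satisfy what remains.
With p = False, by the same count on the reduced clause set, 4 assignments work.
(One model: p=F, q=F, r=F, s=T, t=T, u=T.)
Total: 4 + 4 = 8.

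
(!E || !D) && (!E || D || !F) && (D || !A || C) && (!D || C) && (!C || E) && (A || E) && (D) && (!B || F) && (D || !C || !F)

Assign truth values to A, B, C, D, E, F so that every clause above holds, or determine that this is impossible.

The clause (D) is unit, so D = true.
The clause (!E) is unit, so E = false.
The clause (C) is unit, so C = true.
That conflicts with the unit clause (!C).

UNSATISFIABLE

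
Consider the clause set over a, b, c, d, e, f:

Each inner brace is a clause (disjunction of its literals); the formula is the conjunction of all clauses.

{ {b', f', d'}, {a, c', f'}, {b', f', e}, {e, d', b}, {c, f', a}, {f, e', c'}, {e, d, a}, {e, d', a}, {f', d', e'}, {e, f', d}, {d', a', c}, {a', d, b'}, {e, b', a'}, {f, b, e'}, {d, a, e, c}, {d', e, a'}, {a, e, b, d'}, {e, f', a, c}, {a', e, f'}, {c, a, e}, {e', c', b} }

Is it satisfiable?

Satisfiable

Case b = 0:
Case e = 0:
Unit clause (d') forces d = 0.
Unit clause (a) forces a = 1.
Unit clause (f') forces f = 0.
Every clause is now satisfied; c is unconstrained.
A satisfying assignment: a=1,  b=0,  c=1,  d=0,  e=0,  f=0.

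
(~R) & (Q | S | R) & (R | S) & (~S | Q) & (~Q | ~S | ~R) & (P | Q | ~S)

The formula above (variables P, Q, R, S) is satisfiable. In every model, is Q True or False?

Suppose Q = 0.
From the singleton clause (~R), R = 0.
From the singleton clause (S), S = 1.
But (~S) is also a unit clause — contradiction.
So every satisfying assignment has Q = True.

True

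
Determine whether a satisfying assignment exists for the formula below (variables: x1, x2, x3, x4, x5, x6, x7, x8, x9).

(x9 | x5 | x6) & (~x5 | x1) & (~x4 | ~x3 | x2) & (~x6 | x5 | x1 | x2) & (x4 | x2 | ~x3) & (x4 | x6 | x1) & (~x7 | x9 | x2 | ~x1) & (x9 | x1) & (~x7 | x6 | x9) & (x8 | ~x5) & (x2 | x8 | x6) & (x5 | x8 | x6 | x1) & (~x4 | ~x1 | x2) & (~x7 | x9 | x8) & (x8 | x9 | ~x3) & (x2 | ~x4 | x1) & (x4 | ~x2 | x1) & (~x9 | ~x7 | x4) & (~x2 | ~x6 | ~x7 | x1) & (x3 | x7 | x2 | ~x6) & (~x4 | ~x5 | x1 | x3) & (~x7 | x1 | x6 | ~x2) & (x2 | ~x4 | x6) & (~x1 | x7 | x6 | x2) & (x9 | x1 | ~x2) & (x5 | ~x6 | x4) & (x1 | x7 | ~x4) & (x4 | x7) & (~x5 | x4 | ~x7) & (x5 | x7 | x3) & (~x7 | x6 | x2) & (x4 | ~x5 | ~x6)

Yes

Try x5 = 0.
Try x9 = 1.
Try x7 = 1.
(x4) alone gives x4 = 1.
Try x3 = 0.
Try x1 = 1.
(x2) alone gives x2 = 1.
No clause remains; x6, x8 are free.
A satisfying assignment: x1=1; x2=1; x3=0; x4=1; x5=0; x6=1; x7=1; x8=0; x9=1.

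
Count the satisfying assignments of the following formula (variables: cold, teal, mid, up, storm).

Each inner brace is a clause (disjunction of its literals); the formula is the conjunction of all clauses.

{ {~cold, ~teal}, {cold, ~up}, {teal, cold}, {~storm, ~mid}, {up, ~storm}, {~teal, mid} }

There are 2^5 = 32 truth assignments over (cold, teal, mid, up, storm).
Split on storm. With storm = 1, the clauses containing storm are satisfied and ~storm drops from the rest; 1 of the 2^4 = 16 assignments to the other variables satisfy what remains.
With storm = 0, by the same count on the reduced clause set, 5 assignments work.
(One model: cold=F, teal=T, mid=T, up=F, storm=F.)
Total: 1 + 5 = 6.

6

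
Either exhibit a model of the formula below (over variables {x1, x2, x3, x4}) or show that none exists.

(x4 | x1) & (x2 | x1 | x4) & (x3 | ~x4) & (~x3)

(~x3) alone gives x3 = 0.
(~x4) alone gives x4 = 0.
(x1) alone gives x1 = 1.
Every clause is now satisfied; x2 is unconstrained.

x1=1,  x2=0,  x3=0,  x4=0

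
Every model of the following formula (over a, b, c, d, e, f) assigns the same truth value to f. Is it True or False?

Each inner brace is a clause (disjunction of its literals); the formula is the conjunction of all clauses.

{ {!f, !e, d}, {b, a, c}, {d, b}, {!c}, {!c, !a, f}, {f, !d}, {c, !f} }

Suppose f = true.
The clause (!c) is unit, so c = false.
That conflicts with the unit clause (c).
So every satisfying assignment has f = False.

False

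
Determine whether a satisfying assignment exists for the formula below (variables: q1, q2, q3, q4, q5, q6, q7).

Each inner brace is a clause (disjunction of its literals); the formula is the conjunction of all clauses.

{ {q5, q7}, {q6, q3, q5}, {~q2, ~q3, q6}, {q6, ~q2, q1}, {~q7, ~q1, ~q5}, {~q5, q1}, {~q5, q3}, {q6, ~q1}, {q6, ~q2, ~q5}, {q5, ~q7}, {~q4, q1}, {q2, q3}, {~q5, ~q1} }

Suppose q5 = 1.
Unit clause (q1) forces q1 = 1.
Now (~q1) is unsatisfied and unit — conflict.
So q5 must be the other value — set q5 = 0.
Unit clause (q7) forces q7 = 1.
Now (~q7) is unsatisfied and unit — conflict.
Neither q5 = 1 nor q5 = 0 works.
No assignment satisfies every clause.

Unsatisfiable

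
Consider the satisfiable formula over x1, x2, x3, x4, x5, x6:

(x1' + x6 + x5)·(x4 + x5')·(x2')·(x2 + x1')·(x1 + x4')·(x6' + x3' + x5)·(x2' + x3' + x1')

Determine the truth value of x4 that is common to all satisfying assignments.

Suppose x4 = 1.
Unit clause (x2') forces x2 = 0.
Unit clause (x1') forces x1 = 0.
Now (x1) is unsatisfied and unit — conflict.
So every satisfying assignment has x4 = False.

False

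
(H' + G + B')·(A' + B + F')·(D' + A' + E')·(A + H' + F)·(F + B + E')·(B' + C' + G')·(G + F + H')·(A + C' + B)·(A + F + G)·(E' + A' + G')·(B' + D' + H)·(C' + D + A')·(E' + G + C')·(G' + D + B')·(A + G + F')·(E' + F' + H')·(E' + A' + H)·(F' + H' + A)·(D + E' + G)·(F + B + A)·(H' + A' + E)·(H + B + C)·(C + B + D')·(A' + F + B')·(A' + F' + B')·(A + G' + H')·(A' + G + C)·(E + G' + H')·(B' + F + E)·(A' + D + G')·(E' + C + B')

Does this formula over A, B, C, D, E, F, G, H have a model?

Suppose H = 0.
Suppose B = 0.
The clause (C) is unit, so C = 1.
The clause (A) is unit, so A = 1.
The clause (F') is unit, so F = 0.
The clause (E') is unit, so E = 0.
The clause (D) is unit, so D = 1.
Every clause is now satisfied; G is unconstrained.
A satisfying assignment: A=1; B=0; C=1; D=1; E=0; F=0; G=1; H=0.

Yes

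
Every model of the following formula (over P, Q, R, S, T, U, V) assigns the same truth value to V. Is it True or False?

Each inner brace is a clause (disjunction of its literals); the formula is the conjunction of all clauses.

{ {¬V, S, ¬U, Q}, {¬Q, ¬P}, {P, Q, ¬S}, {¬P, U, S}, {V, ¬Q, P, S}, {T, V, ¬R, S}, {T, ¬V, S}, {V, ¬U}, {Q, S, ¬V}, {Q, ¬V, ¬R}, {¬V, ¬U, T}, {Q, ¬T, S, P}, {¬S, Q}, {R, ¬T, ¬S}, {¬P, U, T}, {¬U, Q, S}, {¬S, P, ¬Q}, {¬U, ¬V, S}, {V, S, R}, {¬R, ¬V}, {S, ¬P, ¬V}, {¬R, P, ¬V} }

True

Suppose V = False.
(¬U) alone gives U = False.
Suppose Q = False.
(¬S) alone gives S = False.
(¬P) alone gives P = False.
(¬T) alone gives T = False.
(¬R) alone gives R = False.
But (R) is also a unit clause — contradiction.
Backtrack on Q: now try Q = True.
(¬P) alone gives P = False.
(S) alone gives S = True.
But (¬S) is also a unit clause — contradiction.
Both values of Q lead to a conflict.
So every satisfying assignment has V = True.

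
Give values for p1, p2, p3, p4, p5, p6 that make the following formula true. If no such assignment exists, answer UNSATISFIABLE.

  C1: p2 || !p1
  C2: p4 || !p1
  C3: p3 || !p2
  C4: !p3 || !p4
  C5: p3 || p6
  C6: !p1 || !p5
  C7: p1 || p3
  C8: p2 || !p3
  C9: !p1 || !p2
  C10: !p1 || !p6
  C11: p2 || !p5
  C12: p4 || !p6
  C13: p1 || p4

Try p2 = true.
(p3) alone gives p3 = true.
(!p4) alone gives p4 = false.
(!p1) alone gives p1 = false.
But (p1) is also a unit clause — contradiction.
Backtrack on p2: now try p2 = false.
(!p1) alone gives p1 = false.
(p3) alone gives p3 = true.
But (!p3) is also a unit clause — contradiction.
Either choice for p2 ends in contradiction.

UNSATISFIABLE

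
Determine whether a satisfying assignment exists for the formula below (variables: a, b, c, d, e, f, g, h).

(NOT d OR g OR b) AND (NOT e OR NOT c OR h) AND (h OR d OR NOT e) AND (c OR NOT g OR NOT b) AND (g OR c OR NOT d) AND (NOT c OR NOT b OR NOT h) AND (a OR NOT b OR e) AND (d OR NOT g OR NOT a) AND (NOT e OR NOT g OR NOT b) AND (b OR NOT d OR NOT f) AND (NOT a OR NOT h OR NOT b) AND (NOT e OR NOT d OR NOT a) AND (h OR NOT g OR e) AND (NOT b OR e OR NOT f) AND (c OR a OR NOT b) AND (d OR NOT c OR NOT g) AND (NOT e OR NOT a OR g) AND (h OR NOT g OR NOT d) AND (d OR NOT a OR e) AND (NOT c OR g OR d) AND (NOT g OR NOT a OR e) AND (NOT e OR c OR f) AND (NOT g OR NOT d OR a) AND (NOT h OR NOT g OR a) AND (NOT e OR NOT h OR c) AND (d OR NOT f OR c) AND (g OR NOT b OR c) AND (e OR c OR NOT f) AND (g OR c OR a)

Yes

Branch on d: set d = true.
Branch on g: set g = false.
The clause (b) is unit, so b = true.
The clause (c) is unit, so c = true.
The clause (NOT h) is unit, so h = false.
The clause (NOT e) is unit, so e = false.
The clause (a) is unit, so a = true.
The clause (NOT f) is unit, so f = false.
All clauses are satisfied.
A satisfying assignment: a=true, b=true, c=true, d=true, e=false, f=false, g=false, h=false.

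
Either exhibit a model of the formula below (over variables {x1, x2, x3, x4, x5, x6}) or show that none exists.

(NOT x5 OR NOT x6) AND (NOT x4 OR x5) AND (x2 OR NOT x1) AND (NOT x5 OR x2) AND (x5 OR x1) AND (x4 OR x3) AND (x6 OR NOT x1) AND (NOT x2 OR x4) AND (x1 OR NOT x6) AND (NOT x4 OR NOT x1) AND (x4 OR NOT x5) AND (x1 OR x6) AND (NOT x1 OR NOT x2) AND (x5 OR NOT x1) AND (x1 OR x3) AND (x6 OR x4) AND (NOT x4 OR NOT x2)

Suppose x5 = false.
Unit clause (NOT x4) forces x4 = false.
Unit clause (x1) forces x1 = true.
That conflicts with the unit clause (NOT x1).
That branch fails; take x5 = true instead.
Unit clause (NOT x6) forces x6 = false.
Unit clause (x2) forces x2 = true.
Unit clause (NOT x1) forces x1 = false.
That conflicts with the unit clause (x1).
Neither x5 = true nor x5 = false works.

UNSATISFIABLE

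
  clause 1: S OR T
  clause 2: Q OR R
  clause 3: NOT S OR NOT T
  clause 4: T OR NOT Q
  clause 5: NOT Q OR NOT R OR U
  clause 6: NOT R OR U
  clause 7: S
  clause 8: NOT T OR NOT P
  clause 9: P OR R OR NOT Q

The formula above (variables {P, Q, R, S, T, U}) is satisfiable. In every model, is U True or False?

Suppose U = false.
From the singleton clause (NOT R), R = false.
From the singleton clause (Q), Q = true.
From the singleton clause (T), T = true.
From the singleton clause (NOT S), S = false.
Now (S) is unsatisfied and unit — conflict.
So every satisfying assignment has U = True.

True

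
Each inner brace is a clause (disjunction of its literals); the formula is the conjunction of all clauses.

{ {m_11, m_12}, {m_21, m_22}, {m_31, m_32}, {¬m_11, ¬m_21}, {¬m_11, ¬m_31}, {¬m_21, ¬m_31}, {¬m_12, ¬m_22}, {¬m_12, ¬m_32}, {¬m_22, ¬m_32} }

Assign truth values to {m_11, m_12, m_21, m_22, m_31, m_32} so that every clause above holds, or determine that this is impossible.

UNSATISFIABLE

Try m_11 = True.
The clause (¬m_21) is unit, so m_21 = False.
The clause (m_22) is unit, so m_22 = True.
The clause (¬m_31) is unit, so m_31 = False.
The clause (m_32) is unit, so m_32 = True.
Now (¬m_32) is unsatisfied and unit — conflict.
That branch fails; take m_11 = False instead.
The clause (m_12) is unit, so m_12 = True.
The clause (¬m_22) is unit, so m_22 = False.
The clause (m_21) is unit, so m_21 = True.
The clause (¬m_31) is unit, so m_31 = False.
The clause (m_32) is unit, so m_32 = True.
Now (¬m_32) is unsatisfied and unit — conflict.
Either choice for m_11 ends in contradiction.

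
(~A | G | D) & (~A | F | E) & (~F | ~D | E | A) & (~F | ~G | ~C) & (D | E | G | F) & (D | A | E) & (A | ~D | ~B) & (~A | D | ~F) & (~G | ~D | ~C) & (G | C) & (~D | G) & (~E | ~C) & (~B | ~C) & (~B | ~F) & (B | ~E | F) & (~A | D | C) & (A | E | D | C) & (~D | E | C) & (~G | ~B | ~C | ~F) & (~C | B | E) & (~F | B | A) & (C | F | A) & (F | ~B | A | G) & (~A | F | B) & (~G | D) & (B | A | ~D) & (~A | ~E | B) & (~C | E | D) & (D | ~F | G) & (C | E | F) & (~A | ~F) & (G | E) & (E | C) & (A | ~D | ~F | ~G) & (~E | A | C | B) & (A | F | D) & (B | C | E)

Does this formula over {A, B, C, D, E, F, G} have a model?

Branch on G: set G = 1.
The clause (D) is unit, so D = 1.
The clause (~C) is unit, so C = 0.
The clause (E) is unit, so E = 1.
Branch on A: set A = 1.
The clause (B) is unit, so B = 1.
The clause (~F) is unit, so F = 0.
All clauses are satisfied.
A satisfying assignment: A=1, B=1, C=0, D=1, E=1, F=0, G=1.

Satisfiable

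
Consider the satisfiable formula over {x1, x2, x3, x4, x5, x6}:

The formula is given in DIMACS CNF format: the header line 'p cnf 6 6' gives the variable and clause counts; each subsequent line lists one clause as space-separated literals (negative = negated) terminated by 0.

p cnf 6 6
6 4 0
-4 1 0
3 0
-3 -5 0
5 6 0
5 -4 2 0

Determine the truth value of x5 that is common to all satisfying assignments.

False

Suppose x5 = True.
Unit clause (x3) forces x3 = True.
But (¬x3) is also a unit clause — contradiction.
So every satisfying assignment has x5 = False.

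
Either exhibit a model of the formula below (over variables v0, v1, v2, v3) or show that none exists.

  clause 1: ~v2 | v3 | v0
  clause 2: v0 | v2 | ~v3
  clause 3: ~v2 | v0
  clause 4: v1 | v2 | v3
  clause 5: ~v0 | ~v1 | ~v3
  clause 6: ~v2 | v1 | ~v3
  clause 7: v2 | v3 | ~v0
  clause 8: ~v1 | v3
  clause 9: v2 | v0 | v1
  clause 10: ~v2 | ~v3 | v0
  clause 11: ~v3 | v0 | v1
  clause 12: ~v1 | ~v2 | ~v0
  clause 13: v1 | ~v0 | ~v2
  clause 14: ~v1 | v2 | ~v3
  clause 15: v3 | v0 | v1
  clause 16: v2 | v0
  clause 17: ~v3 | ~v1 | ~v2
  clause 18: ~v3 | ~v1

Branch on v2: set v2 = 0.
(v0) alone gives v0 = 1.
(v3) alone gives v3 = 1.
(~v1) alone gives v1 = 0.
This assignment satisfies each clause.

v0=1, v1=0, v2=0, v3=1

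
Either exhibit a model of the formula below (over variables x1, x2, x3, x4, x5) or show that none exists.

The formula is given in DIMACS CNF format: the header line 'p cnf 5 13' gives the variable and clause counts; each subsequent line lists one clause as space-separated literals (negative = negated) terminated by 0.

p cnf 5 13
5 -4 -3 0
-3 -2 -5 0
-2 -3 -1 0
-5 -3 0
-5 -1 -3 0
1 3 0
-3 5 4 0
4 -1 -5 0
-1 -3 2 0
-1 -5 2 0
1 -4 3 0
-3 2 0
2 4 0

Try x5 = False.
Try x4 = False.
Unit clause (¬x3) forces x3 = False.
Unit clause (x1) forces x1 = True.
Unit clause (x2) forces x2 = True.
This assignment satisfies each clause.

x1 ↦ True,  x2 ↦ True,  x3 ↦ False,  x4 ↦ False,  x5 ↦ False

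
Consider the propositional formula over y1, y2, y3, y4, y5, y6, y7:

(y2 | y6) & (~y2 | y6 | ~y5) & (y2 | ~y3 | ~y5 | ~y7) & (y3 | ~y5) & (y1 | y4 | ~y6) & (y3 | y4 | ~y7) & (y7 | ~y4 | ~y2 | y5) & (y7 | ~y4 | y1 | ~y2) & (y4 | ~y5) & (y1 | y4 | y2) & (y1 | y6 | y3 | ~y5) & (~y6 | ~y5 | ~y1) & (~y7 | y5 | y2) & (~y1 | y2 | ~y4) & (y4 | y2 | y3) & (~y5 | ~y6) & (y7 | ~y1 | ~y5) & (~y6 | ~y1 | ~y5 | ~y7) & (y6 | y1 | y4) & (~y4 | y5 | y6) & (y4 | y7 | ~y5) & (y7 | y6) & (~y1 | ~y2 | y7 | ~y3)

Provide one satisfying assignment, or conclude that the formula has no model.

y1 ↦ 1,  y2 ↦ 1,  y3 ↦ 1,  y4 ↦ 0,  y5 ↦ 0,  y6 ↦ 1,  y7 ↦ 1

Try y2 = 1.
Try y6 = 1.
(~y5) alone gives y5 = 0.
Try y1 = 1.
Try y7 = 1.
Try y3 = 1.
Every clause is now satisfied; y4 is unconstrained.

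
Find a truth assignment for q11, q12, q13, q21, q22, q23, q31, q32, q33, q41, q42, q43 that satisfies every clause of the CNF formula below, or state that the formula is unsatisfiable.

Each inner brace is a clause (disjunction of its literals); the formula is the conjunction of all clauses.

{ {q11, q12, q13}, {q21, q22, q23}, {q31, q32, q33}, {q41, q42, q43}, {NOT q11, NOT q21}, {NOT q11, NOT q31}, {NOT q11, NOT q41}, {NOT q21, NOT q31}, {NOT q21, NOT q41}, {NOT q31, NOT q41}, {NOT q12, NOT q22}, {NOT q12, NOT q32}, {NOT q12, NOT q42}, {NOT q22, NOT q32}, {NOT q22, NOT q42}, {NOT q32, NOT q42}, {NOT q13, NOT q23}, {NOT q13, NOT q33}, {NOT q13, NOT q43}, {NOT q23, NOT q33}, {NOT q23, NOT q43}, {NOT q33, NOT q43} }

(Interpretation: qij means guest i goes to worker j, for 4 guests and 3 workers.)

Try q11 = false.
Try q12 = true.
The clause (NOT q22) is unit, so q22 = false.
The clause (NOT q32) is unit, so q32 = false.
The clause (NOT q42) is unit, so q42 = false.
Try q21 = true.
The clause (NOT q31) is unit, so q31 = false.
The clause (q33) is unit, so q33 = true.
The clause (NOT q41) is unit, so q41 = false.
The clause (q43) is unit, so q43 = true.
Now (NOT q43) is unsatisfied and unit — conflict.
Undo q21 and try q21 = false.
The clause (q23) is unit, so q23 = true.
The clause (NOT q13) is unit, so q13 = false.
The clause (NOT q33) is unit, so q33 = false.
The clause (q31) is unit, so q31 = true.
The clause (NOT q41) is unit, so q41 = false.
The clause (q43) is unit, so q43 = true.
Now (NOT q43) is unsatisfied and unit — conflict.
Either choice for q21 ends in contradiction.
Undo q12 and try q12 = false.
The clause (q13) is unit, so q13 = true.
The clause (NOT q23) is unit, so q23 = false.
The clause (NOT q33) is unit, so q33 = false.
The clause (NOT q43) is unit, so q43 = false.
Try q21 = true.
The clause (NOT q31) is unit, so q31 = false.
The clause (q32) is unit, so q32 = true.
The clause (NOT q41) is unit, so q41 = false.
The clause (q42) is unit, so q42 = true.
Now (NOT q42) is unsatisfied and unit — conflict.
Undo q21 and try q21 = false.
The clause (q22) is unit, so q22 = true.
The clause (NOT q32) is unit, so q32 = false.
The clause (q31) is unit, so q31 = true.
The clause (NOT q41) is unit, so q41 = false.
The clause (q42) is unit, so q42 = true.
Now (NOT q42) is unsatisfied and unit — conflict.
Either choice for q21 ends in contradiction.
Either choice for q12 ends in contradiction.
Undo q11 and try q11 = true.
The clause (NOT q21) is unit, so q21 = false.
The clause (NOT q31) is unit, so q31 = false.
The clause (NOT q41) is unit, so q41 = false.
Try q22 = true.
The clause (NOT q12) is unit, so q12 = false.
The clause (NOT q32) is unit, so q32 = false.
The clause (q33) is unit, so q33 = true.
The clause (NOT q42) is unit, so q42 = false.
The clause (q43) is unit, so q43 = true.
Now (NOT q43) is unsatisfied and unit — conflict.
Undo q22 and try q22 = false.
The clause (q23) is unit, so q23 = true.
The clause (NOT q13) is unit, so q13 = false.
The clause (NOT q33) is unit, so q33 = false.
The clause (q32) is unit, so q32 = true.
The clause (NOT q12) is unit, so q12 = false.
The clause (NOT q42) is unit, so q42 = false.
The clause (q43) is unit, so q43 = true.
Now (NOT q43) is unsatisfied and unit — conflict.
Either choice for q22 ends in contradiction.
Either choice for q11 ends in contradiction.

UNSATISFIABLE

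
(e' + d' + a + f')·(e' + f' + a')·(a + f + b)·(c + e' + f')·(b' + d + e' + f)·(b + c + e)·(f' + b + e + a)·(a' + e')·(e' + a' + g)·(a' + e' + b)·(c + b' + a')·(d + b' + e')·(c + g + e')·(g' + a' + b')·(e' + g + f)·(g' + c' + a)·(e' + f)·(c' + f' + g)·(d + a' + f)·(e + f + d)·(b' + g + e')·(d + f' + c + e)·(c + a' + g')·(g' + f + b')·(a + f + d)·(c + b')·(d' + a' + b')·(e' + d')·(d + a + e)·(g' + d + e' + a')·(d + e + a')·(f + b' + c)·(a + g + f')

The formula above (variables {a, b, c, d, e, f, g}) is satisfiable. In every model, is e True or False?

False

Suppose e = 1.
Unit clause (a') forces a = 0.
Unit clause (f) forces f = 1.
Unit clause (d') forces d = 0.
Unit clause (c) forces c = 1.
Unit clause (b') forces b = 0.
Unit clause (g') forces g = 0.
Now (g) is unsatisfied and unit — conflict.
So every satisfying assignment has e = False.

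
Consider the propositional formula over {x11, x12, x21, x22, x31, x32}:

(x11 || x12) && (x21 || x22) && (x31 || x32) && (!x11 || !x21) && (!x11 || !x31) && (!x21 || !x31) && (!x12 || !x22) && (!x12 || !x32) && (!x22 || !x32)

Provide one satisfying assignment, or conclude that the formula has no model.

UNSATISFIABLE

Try x11 = true.
The clause (!x21) is unit, so x21 = false.
The clause (x22) is unit, so x22 = true.
The clause (!x31) is unit, so x31 = false.
The clause (x32) is unit, so x32 = true.
Now (!x32) is unsatisfied and unit — conflict.
Undo x11 and try x11 = false.
The clause (x12) is unit, so x12 = true.
The clause (!x22) is unit, so x22 = false.
The clause (x21) is unit, so x21 = true.
The clause (!x31) is unit, so x31 = false.
The clause (x32) is unit, so x32 = true.
Now (!x32) is unsatisfied and unit — conflict.
Either choice for x11 ends in contradiction.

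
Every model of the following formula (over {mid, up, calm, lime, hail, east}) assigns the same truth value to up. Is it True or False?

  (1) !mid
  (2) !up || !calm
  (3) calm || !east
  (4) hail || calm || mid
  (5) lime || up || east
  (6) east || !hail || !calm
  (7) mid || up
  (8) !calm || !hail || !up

Suppose up = false.
Unit clause (!mid) forces mid = false.
Now (mid) is unsatisfied and unit — conflict.
So every satisfying assignment has up = True.

True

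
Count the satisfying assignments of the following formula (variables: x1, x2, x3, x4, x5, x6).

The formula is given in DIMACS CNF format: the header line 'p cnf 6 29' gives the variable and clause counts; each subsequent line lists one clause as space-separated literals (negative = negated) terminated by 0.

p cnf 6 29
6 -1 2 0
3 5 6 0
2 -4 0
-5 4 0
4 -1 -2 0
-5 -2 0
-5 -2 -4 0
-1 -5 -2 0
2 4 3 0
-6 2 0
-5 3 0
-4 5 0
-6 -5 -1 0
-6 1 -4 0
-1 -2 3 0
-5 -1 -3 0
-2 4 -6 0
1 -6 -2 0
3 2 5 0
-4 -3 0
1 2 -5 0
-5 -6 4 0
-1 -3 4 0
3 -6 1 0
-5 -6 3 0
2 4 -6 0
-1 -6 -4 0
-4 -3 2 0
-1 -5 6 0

There are 2^6 = 64 truth assignments over (x1, x2, x3, x4, x5, x6).
Split on x2. With x2 = True, the clauses containing x2 are satisfied and ¬x2 drops from the rest; 1 of the 2^5 = 32 assignments to the other variables satisfy what remains.
With x2 = False, by the same count on the reduced clause set, 1 assignment works.
(One model: x1=F, x2=F, x3=T, x4=F, x5=F, x6=F.)
Total: 1 + 1 = 2.

2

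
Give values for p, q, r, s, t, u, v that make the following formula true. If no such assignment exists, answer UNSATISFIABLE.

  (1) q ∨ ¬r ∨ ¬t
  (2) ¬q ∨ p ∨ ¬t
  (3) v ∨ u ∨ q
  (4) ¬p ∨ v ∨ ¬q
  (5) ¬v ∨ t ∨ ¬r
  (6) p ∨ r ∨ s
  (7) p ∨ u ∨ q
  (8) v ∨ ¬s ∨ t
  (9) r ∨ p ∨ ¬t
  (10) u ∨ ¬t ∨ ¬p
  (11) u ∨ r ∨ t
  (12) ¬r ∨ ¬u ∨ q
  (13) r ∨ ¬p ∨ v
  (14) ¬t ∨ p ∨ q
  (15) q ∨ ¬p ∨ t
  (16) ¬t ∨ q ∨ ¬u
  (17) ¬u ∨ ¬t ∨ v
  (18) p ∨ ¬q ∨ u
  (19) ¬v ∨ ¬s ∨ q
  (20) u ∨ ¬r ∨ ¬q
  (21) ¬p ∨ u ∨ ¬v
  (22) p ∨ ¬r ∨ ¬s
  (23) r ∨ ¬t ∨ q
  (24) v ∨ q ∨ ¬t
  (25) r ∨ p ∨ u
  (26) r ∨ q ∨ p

p ↦ True, q ↦ True, r ↦ False, s ↦ False, t ↦ False, u ↦ True, v ↦ True

Try q = True.
Try p = True.
From the singleton clause (v), v = True.
From the singleton clause (u), u = True.
Try t = False.
From the singleton clause (¬r), r = False.
Every clause is now satisfied; s is unconstrained.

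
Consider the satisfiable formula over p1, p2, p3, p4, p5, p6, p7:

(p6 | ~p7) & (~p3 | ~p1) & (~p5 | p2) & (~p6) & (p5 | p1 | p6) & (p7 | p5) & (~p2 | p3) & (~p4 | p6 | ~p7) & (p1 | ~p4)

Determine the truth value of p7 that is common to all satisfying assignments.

False

Suppose p7 = 1.
Unit clause (p6) forces p6 = 1.
But (~p6) is also a unit clause — contradiction.
So every satisfying assignment has p7 = False.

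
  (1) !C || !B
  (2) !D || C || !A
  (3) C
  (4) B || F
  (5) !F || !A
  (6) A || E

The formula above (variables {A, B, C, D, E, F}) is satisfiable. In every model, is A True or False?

Suppose A = true.
From the singleton clause (C), C = true.
From the singleton clause (!B), B = false.
From the singleton clause (F), F = true.
Now (!F) is unsatisfied and unit — conflict.
So every satisfying assignment has A = False.

False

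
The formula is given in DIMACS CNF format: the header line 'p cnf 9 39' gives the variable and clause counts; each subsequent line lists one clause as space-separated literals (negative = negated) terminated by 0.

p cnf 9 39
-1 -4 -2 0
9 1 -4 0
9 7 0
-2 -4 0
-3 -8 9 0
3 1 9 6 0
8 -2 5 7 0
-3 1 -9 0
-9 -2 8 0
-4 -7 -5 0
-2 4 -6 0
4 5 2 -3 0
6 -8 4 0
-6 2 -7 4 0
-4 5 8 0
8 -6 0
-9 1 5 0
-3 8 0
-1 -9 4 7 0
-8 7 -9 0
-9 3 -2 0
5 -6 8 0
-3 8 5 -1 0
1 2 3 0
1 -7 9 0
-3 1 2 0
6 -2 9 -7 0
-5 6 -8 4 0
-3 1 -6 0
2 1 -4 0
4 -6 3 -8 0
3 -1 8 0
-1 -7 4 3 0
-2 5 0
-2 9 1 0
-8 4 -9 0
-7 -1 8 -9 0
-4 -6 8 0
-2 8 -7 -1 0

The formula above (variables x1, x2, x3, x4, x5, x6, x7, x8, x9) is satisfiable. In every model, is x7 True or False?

True

Suppose x7 = False.
The clause (x9) is unit, so x9 = True.
The clause (¬x8) is unit, so x8 = False.
The clause (¬x2) is unit, so x2 = False.
The clause (¬x6) is unit, so x6 = False.
The clause (¬x3) is unit, so x3 = False.
The clause (x1) is unit, so x1 = True.
But (¬x1) is also a unit clause — contradiction.
So every satisfying assignment has x7 = True.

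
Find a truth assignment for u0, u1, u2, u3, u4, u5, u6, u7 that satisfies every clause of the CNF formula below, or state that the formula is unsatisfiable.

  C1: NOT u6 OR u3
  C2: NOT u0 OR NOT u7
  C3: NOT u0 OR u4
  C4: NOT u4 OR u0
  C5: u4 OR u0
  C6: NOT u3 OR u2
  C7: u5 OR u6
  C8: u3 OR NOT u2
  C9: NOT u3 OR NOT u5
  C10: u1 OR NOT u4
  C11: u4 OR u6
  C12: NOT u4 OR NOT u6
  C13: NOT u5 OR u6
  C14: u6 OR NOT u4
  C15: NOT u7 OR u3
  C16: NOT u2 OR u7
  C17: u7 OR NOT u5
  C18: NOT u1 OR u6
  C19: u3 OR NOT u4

Suppose u6 = false.
Unit clause (u5) forces u5 = true.
Now (NOT u5) is unsatisfied and unit — conflict.
That branch fails; take u6 = true instead.
Unit clause (u3) forces u3 = true.
Unit clause (u2) forces u2 = true.
Unit clause (NOT u5) forces u5 = false.
Unit clause (NOT u4) forces u4 = false.
Unit clause (NOT u0) forces u0 = false.
Now (u0) is unsatisfied and unit — conflict.
Neither u6 = true nor u6 = false works.

UNSATISFIABLE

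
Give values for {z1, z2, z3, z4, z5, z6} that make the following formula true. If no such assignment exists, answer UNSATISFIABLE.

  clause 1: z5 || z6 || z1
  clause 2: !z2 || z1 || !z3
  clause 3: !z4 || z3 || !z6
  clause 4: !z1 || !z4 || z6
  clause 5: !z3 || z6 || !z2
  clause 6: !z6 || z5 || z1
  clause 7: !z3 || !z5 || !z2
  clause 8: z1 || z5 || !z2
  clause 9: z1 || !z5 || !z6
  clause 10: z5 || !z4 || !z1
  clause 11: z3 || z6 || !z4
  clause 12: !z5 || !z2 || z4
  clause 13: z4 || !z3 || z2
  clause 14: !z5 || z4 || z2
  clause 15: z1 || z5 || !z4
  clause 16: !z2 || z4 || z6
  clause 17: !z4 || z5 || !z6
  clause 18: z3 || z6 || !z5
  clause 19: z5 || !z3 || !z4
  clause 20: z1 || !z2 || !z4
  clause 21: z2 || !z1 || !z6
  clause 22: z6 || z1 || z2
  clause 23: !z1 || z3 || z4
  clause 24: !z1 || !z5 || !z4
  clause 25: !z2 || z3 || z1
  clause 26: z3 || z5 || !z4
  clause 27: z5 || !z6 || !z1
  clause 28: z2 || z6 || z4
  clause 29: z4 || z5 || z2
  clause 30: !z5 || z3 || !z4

Try z5 = true.
Try z3 = false.
From the singleton clause (z6), z6 = true.
From the singleton clause (!z4), z4 = false.
From the singleton clause (z1), z1 = true.
Now (!z1) is unsatisfied and unit — conflict.
That branch fails; take z3 = true instead.
From the singleton clause (!z2), z2 = false.
From the singleton clause (z4), z4 = true.
From the singleton clause (!z1), z1 = false.
From the singleton clause (!z6), z6 = false.
Now (z6) is unsatisfied and unit — conflict.
Neither z3 = true nor z3 = false works.
That branch fails; take z5 = false instead.
Try z6 = true.
From the singleton clause (z1), z1 = true.
Now (!z1) is unsatisfied and unit — conflict.
That branch fails; take z6 = false instead.
From the singleton clause (z1), z1 = true.
From the singleton clause (!z4), z4 = false.
From the singleton clause (!z2), z2 = false.
Now (z2) is unsatisfied and unit — conflict.
Neither z6 = true nor z6 = false works.
Neither z5 = true nor z5 = false works.

UNSATISFIABLE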